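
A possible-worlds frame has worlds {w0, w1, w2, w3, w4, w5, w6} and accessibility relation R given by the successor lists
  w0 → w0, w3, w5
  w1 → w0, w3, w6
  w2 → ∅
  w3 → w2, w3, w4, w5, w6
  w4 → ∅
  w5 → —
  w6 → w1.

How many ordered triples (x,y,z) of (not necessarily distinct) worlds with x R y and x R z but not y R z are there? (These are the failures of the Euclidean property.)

Enumerating: (w0,w3,w0), (w0,w5,w0), (w0,w5,w3), (w0,w5,w5), (w1,w0,w6), (w1,w3,w0), (w1,w6,w0), (w1,w6,w3), (w1,w6,w6), (w3,w2,w2), (w3,w2,w3), (w3,w2,w4), … and 18 more.
Total: 30.

30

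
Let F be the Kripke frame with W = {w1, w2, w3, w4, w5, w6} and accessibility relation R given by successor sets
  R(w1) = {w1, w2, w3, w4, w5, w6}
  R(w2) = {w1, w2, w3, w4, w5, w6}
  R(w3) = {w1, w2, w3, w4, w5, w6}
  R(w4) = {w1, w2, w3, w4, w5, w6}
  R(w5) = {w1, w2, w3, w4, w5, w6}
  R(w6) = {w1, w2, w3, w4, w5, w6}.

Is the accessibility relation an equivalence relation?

Reflexive: yes — every world is R-related to itself.
Symmetric: yes — every pair in R has its reverse in R.
Transitive: yes — every two-step R-path is closed by a direct edge.
So R is an equivalence relation.

Yes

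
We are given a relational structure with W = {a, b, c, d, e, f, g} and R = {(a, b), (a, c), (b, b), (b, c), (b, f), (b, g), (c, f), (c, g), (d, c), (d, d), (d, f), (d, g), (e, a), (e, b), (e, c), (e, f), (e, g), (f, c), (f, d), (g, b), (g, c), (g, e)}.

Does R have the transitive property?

No

Transitive: no — a R b and b R f, but not a R f.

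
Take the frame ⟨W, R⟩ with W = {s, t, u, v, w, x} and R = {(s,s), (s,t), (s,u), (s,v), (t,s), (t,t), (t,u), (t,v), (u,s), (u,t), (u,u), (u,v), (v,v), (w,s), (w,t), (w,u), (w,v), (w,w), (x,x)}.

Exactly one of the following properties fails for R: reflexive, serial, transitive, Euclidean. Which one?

Euclidean

Reflexive: yes — every world is R-related to itself.
Serial: yes — every world has a successor (e.g. s R s).
Transitive: yes — every two-step R-path is closed by a direct edge.
Euclidean: no — s R v and s R t, but not v R t.
Only Euclidean fails.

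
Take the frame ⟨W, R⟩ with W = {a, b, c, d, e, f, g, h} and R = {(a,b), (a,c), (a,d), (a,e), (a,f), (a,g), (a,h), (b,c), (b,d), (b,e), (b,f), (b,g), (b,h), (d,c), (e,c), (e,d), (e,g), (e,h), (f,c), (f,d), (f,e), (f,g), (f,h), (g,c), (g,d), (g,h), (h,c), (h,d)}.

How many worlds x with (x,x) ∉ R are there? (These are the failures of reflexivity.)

Enumerating: a, b, c, d, e, f, g, h.

8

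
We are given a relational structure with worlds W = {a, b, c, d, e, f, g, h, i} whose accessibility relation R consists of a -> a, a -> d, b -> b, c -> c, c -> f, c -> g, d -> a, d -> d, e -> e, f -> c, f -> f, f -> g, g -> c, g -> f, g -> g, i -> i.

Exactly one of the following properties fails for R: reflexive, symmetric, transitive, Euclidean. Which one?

reflexive

Reflexive: no — h is not related to itself.
Symmetric: yes — every pair in R has its reverse in R.
Transitive: yes — every two-step R-path is closed by a direct edge.
Euclidean: yes — any two successors of a common world are R-related.
Only reflexive fails.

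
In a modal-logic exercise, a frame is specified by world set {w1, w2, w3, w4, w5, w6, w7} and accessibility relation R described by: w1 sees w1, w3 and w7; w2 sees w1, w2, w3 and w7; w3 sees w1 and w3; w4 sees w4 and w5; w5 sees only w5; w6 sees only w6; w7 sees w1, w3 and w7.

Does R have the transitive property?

No

Transitive: no — w3 R w1 and w1 R w7, but not w3 R w7.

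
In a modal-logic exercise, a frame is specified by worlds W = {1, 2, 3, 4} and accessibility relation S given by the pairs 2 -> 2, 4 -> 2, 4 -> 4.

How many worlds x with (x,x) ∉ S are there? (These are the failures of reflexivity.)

2

Enumerating: 1, 3.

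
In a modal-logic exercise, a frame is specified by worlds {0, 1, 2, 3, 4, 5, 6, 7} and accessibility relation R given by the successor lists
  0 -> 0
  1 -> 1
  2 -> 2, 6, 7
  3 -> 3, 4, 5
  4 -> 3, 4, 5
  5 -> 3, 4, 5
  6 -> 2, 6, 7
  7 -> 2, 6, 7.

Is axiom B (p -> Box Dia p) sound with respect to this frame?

Axiom B corresponds to the accessibility relation being symmetric.
Symmetric: yes — every pair in R has its reverse in R.

Yes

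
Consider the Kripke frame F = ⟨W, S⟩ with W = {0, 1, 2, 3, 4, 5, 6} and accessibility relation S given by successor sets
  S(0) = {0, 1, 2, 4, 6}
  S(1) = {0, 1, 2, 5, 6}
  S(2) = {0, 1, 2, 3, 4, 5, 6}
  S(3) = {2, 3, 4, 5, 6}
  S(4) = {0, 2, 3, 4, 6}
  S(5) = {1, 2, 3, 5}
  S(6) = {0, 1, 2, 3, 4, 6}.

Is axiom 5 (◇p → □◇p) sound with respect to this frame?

No

Axiom 5 corresponds to the accessibility relation being Euclidean.
Euclidean: no — 0 S 1 and 0 S 4, but not 1 S 4.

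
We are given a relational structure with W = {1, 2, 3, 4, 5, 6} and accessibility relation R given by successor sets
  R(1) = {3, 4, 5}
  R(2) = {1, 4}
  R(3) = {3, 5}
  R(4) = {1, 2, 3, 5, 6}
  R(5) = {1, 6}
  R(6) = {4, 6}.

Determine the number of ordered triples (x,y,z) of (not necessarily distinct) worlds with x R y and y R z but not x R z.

24

Enumerating: (1,4,1), (1,4,2), (1,4,6), (1,5,1), (1,5,6), (2,1,3), (2,1,5), (2,4,2), (2,4,3), (2,4,5), (2,4,6), (3,5,1), … and 12 more.
Total: 24.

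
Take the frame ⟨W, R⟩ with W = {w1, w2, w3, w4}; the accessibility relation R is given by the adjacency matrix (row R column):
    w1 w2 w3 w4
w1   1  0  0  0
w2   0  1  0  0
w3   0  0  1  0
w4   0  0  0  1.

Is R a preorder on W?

Reflexive: yes — every world is R-related to itself.
Transitive: yes — every two-step R-path is closed by a direct edge.
So R is a preorder.

Yes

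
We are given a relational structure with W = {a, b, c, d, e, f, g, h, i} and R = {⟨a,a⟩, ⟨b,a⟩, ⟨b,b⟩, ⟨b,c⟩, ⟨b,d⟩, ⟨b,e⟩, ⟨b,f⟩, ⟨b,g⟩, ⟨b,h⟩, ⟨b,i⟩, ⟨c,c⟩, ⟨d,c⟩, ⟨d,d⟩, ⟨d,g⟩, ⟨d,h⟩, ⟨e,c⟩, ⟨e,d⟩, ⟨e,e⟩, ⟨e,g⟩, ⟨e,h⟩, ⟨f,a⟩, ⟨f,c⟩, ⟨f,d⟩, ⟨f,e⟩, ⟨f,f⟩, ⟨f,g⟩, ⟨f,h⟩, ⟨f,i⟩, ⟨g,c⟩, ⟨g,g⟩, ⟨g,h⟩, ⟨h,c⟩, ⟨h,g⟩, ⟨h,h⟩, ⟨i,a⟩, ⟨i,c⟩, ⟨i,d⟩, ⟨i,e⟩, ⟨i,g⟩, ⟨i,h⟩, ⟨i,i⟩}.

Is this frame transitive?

Transitive: yes — every two-step R-path is closed by a direct edge.

Yes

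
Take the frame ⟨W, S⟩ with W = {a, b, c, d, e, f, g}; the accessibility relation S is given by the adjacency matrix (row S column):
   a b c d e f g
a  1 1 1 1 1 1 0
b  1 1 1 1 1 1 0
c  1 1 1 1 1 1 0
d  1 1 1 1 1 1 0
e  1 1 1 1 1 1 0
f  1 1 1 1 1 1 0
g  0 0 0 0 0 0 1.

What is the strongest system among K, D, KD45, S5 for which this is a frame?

S5

Serial (axiom D): yes — every world has a successor (e.g. a S a).
Euclidean (axiom 5): yes — any two successors of a common world are S-related.
Transitive (axiom 4): yes — every two-step S-path is closed by a direct edge.
Reflexive (axiom T): yes — every world is S-related to itself.
So F validates K, D, KD45, S5. The strongest is S5.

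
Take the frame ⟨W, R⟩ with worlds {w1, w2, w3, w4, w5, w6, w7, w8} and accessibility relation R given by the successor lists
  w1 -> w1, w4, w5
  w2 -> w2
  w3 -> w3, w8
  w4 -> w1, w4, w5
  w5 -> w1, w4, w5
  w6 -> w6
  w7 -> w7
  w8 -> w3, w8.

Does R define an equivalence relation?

Reflexive: yes — every world is R-related to itself.
Symmetric: yes — every pair in R has its reverse in R.
Transitive: yes — every two-step R-path is closed by a direct edge.
So R is an equivalence relation.

Yes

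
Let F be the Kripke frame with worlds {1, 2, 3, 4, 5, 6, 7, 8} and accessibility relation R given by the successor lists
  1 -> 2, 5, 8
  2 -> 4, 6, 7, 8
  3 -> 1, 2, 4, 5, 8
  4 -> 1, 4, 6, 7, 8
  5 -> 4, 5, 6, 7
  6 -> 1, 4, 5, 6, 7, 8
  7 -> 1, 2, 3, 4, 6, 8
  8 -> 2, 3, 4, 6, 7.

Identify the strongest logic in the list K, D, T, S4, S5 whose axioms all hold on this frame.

Serial (axiom D): yes — every world has a successor (e.g. 1 R 2).
Reflexive (axiom T): no — 1 is not related to itself.
Transitive (axiom 4): no — 1 R 2 and 2 R 4, but not 1 R 4.
Euclidean (axiom 5): no — 1 R 2 and 1 R 5, but not 2 R 5.
So F validates K, D; T would additionally require R to be reflexive. The strongest is D.

D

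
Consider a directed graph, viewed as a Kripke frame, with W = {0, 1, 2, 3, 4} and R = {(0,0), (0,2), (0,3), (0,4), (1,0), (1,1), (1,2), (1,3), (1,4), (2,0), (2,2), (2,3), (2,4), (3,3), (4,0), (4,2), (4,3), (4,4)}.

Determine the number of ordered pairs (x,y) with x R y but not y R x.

7

Enumerating: (0,3), (1,0), (1,2), (1,3), (1,4), (2,3), (4,3).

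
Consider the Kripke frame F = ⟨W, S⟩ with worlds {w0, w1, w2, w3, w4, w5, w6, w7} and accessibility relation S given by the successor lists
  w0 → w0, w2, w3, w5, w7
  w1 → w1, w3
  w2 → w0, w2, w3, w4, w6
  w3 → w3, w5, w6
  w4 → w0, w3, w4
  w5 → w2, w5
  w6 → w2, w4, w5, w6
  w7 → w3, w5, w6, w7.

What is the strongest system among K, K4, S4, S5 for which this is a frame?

Transitive (axiom 4): no — w0 S w2 and w2 S w4, but not w0 S w4.
Reflexive (axiom T): yes — every world is S-related to itself.
Euclidean (axiom 5): no — w0 S w2 and w0 S w5, but not w2 S w5.
So F validates K; K4 would additionally require S to be transitive. The strongest is K.

K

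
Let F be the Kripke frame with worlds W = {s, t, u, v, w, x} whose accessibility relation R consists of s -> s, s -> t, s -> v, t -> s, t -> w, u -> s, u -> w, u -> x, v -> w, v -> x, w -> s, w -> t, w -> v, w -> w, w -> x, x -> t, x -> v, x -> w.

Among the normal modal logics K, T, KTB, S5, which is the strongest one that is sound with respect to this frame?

K

Reflexive (axiom T): no — t is not related to itself.
Symmetric (axiom B): no — s R v but not v R s.
Euclidean (axiom 5): no — s R t and s R v, but not t R v.
So F validates K; T would additionally require R to be reflexive. The strongest is K.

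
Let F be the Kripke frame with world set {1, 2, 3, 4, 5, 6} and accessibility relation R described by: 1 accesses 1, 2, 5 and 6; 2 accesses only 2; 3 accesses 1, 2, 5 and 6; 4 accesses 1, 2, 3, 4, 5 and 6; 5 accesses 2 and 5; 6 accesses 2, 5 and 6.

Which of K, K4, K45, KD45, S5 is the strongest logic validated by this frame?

K4

Transitive (axiom 4): yes — every two-step R-path is closed by a direct edge.
Euclidean (axiom 5): no — 1 R 2 and 1 R 5, but not 2 R 5.
Serial (axiom D): yes — every world has a successor (e.g. 1 R 1).
Reflexive (axiom T): no — 3 is not related to itself.
So F validates K, K4; K45 would additionally require R to be Euclidean. The strongest is K4.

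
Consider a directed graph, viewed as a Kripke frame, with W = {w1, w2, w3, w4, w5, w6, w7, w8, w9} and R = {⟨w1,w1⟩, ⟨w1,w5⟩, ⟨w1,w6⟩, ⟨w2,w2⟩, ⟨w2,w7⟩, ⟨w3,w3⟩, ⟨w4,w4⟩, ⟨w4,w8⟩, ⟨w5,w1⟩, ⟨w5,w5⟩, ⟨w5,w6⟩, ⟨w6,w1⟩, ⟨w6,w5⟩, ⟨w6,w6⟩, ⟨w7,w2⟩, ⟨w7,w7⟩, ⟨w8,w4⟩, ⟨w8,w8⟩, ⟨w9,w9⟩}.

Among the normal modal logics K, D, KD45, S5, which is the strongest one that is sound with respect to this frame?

Serial (axiom D): yes — every world has a successor (e.g. w1 R w1).
Euclidean (axiom 5): yes — any two successors of a common world are R-related.
Transitive (axiom 4): yes — every two-step R-path is closed by a direct edge.
Reflexive (axiom T): yes — every world is R-related to itself.
So F validates K, D, KD45, S5. The strongest is S5.

S5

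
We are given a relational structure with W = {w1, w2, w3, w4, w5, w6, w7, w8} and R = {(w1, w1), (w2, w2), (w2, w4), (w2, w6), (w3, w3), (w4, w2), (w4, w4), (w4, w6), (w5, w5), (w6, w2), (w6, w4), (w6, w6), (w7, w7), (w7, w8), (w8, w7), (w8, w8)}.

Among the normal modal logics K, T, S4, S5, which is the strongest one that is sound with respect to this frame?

Reflexive (axiom T): yes — every world is R-related to itself.
Transitive (axiom 4): yes — every two-step R-path is closed by a direct edge.
Euclidean (axiom 5): yes — any two successors of a common world are R-related.
So F validates K, T, S4, S5. The strongest is S5.

S5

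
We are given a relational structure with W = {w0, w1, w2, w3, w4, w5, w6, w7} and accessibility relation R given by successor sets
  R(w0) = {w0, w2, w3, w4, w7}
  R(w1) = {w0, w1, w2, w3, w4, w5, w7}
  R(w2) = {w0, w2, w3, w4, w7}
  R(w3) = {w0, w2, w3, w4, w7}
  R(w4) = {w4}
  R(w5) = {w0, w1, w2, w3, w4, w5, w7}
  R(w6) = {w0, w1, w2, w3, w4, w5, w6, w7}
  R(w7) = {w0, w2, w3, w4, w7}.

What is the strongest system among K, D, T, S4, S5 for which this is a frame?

S4

Serial (axiom D): yes — every world has a successor (e.g. w0 R w0).
Reflexive (axiom T): yes — every world is R-related to itself.
Transitive (axiom 4): yes — every two-step R-path is closed by a direct edge.
Euclidean (axiom 5): no — w0 R w4 and w0 R w2, but not w4 R w2.
So F validates K, D, T, S4; S5 would additionally require R to be Euclidean. The strongest is S4.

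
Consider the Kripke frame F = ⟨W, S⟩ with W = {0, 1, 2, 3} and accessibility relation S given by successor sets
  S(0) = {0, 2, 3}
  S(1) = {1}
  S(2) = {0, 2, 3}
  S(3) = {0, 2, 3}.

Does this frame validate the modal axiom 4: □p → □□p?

Yes

By correspondence theory, 4 is valid on a frame iff S is transitive.
Transitive: yes — every two-step S-path is closed by a direct edge.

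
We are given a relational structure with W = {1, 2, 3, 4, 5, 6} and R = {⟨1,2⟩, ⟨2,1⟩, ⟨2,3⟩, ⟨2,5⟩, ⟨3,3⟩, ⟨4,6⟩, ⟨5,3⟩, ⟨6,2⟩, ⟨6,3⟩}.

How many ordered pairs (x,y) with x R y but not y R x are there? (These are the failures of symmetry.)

6

Enumerating: (2,3), (2,5), (4,6), (5,3), (6,2), (6,3).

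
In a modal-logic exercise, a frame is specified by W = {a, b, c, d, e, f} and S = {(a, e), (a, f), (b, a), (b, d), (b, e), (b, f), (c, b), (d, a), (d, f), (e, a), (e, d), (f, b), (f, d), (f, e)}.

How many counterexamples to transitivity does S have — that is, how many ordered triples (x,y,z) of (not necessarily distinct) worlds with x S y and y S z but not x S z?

Enumerating: (a,e,a), (a,e,d), (a,f,b), (a,f,d), (b,f,b), (c,b,a), (c,b,d), (c,b,e), (c,b,f), (d,a,e), (d,f,b), (d,f,d), … and 9 more.
Total: 21.

21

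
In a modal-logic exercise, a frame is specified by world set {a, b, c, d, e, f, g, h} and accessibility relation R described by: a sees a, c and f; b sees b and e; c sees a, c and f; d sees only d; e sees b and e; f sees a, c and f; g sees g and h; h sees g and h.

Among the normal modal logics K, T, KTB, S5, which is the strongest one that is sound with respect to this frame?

S5

Reflexive (axiom T): yes — every world is R-related to itself.
Symmetric (axiom B): yes — every pair in R has its reverse in R.
Euclidean (axiom 5): yes — any two successors of a common world are R-related.
So F validates K, T, KTB, S5. The strongest is S5.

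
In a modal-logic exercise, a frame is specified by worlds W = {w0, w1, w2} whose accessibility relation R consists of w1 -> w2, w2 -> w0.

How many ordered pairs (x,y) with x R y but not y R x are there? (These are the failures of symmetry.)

Enumerating: (w1,w2), (w2,w0).

2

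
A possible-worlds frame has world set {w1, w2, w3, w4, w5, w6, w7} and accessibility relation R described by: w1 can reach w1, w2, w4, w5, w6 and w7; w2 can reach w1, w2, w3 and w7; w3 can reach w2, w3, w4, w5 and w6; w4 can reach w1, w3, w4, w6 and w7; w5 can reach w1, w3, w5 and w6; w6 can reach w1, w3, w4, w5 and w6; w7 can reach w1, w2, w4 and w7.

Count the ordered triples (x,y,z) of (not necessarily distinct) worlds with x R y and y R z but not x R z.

Enumerating: (w1,w2,w3), (w1,w4,w3), (w1,w5,w3), (w1,w6,w3), (w2,w1,w4), (w2,w1,w5), (w2,w1,w6), (w2,w3,w4), (w2,w3,w5), (w2,w3,w6), (w2,w7,w4), (w3,w2,w1), … and 26 more.
Total: 38.

38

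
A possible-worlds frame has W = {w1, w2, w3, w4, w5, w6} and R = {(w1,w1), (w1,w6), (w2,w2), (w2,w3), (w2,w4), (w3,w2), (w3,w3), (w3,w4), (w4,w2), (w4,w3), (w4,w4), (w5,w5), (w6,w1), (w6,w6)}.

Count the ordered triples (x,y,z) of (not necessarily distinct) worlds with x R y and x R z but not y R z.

R is Euclidean; there are no such tuples.

0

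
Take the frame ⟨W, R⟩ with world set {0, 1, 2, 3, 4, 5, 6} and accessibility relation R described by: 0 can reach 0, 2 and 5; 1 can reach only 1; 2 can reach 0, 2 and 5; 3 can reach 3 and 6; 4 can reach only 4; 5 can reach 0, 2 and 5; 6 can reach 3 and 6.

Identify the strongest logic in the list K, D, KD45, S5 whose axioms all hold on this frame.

S5

Serial (axiom D): yes — every world has a successor (e.g. 0 R 0).
Euclidean (axiom 5): yes — any two successors of a common world are R-related.
Transitive (axiom 4): yes — every two-step R-path is closed by a direct edge.
Reflexive (axiom T): yes — every world is R-related to itself.
So F validates K, D, KD45, S5. The strongest is S5.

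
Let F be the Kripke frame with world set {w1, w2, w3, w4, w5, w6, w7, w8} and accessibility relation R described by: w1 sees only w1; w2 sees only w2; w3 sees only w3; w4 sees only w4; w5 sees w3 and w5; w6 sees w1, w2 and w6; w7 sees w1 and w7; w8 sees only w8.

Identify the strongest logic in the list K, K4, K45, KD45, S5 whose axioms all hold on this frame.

Transitive (axiom 4): yes — every two-step R-path is closed by a direct edge.
Euclidean (axiom 5): no — w6 R w1 and w6 R w2, but not w1 R w2.
Serial (axiom D): yes — every world has a successor (e.g. w1 R w1).
Reflexive (axiom T): yes — every world is R-related to itself.
So F validates K, K4; K45 would additionally require R to be Euclidean. The strongest is K4.

K4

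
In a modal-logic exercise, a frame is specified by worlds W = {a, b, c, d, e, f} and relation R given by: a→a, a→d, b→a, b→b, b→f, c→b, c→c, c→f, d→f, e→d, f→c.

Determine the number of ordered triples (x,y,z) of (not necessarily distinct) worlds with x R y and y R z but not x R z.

8

Enumerating: (a,d,f), (b,a,d), (b,f,c), (c,b,a), (d,f,c), (e,d,f), (f,c,b), (f,c,f).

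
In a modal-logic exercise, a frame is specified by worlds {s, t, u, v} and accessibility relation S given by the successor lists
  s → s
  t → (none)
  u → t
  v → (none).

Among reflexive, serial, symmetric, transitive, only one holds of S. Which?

Reflexive: no — t is not related to itself.
Serial: no — t has no S-successor.
Symmetric: no — u S t but not t S u.
Transitive: yes — every two-step S-path is closed by a direct edge.
Only transitive holds.

transitive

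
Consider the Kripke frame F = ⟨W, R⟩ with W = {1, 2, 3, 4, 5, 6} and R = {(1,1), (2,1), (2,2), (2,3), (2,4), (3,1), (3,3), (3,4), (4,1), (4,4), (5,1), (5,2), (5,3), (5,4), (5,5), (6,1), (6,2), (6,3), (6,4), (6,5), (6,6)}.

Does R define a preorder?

Reflexive: yes — every world is R-related to itself.
Transitive: yes — every two-step R-path is closed by a direct edge.
So R is a preorder.

Yes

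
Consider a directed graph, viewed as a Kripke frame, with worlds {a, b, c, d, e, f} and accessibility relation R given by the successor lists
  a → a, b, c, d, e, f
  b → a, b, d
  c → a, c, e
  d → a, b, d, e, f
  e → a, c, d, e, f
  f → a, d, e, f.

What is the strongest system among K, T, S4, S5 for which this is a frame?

T

Reflexive (axiom T): yes — every world is R-related to itself.
Transitive (axiom 4): no — b R a and a R c, but not b R c.
Euclidean (axiom 5): no — a R b and a R c, but not b R c.
So F validates K, T; S4 would additionally require R to be transitive. The strongest is T.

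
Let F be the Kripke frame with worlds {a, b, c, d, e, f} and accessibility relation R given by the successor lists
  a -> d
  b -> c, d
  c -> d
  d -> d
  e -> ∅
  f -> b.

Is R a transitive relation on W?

Transitive: no — f R b and b R c, but not f R c.

No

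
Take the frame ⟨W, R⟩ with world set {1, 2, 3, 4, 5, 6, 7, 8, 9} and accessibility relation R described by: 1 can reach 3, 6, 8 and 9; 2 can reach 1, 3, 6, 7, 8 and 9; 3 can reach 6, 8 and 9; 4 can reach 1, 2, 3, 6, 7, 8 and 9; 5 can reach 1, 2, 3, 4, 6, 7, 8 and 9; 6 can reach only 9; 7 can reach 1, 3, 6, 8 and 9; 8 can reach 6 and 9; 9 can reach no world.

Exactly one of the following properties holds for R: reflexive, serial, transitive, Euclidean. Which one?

transitive

Reflexive: no — 1 is not related to itself.
Serial: no — 9 has no R-successor.
Transitive: yes — every two-step R-path is closed by a direct edge.
Euclidean: no — 1 R 6 and 1 R 3, but not 6 R 3.
Only transitive holds.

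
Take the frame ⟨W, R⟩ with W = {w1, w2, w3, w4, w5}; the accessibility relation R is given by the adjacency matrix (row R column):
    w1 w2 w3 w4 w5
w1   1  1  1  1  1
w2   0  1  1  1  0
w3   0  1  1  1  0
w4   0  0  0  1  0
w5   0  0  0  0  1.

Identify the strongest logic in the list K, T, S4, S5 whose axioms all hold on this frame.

Reflexive (axiom T): yes — every world is R-related to itself.
Transitive (axiom 4): yes — every two-step R-path is closed by a direct edge.
Euclidean (axiom 5): no — w1 R w2 and w1 R w5, but not w2 R w5.
So F validates K, T, S4; S5 would additionally require R to be Euclidean. The strongest is S4.

S4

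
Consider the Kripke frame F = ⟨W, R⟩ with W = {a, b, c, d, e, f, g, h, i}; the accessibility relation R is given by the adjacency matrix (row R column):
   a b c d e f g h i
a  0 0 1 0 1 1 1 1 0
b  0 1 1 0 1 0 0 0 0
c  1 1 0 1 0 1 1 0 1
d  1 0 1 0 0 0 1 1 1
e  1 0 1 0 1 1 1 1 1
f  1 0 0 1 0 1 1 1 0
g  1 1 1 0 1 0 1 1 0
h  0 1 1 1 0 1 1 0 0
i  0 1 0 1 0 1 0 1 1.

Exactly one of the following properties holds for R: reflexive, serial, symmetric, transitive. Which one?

serial

Reflexive: no — a is not related to itself.
Serial: yes — every world has a successor (e.g. a R c).
Symmetric: no — a R h but not h R a.
Transitive: no — a R c and c R b, but not a R b.
Only serial holds.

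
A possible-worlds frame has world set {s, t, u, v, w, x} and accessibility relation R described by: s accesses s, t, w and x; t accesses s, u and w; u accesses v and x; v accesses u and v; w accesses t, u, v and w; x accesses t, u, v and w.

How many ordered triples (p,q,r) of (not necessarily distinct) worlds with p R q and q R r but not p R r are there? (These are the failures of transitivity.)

Enumerating: (s,t,u), (s,w,u), (s,w,v), (s,x,u), (s,x,v), (t,s,t), (t,s,x), (t,u,v), (t,u,x), (t,w,t), (t,w,v), (u,v,u), … and 8 more.
Total: 20.

20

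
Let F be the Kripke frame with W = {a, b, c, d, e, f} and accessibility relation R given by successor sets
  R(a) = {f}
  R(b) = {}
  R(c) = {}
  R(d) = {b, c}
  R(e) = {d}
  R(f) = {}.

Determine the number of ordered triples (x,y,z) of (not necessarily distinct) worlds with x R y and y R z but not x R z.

Enumerating: (e,d,b), (e,d,c).

2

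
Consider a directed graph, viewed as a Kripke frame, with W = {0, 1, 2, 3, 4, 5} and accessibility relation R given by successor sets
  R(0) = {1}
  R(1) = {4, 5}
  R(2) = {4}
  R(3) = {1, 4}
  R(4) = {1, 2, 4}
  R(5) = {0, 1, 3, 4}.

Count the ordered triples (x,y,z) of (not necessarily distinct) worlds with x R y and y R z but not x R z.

14

Enumerating: (0,1,4), (0,1,5), (1,4,1), (1,4,2), (1,5,0), (1,5,1), (1,5,3), (2,4,1), (2,4,2), (3,1,5), (3,4,2), (4,1,5), (5,1,5), (5,4,2).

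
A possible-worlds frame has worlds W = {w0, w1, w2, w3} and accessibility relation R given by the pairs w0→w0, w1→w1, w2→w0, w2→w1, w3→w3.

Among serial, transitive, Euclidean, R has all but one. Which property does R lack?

Euclidean

Serial: yes — every world has a successor (e.g. w0 R w0).
Transitive: yes — every two-step R-path is closed by a direct edge.
Euclidean: no — w2 R w0 and w2 R w1, but not w0 R w1.
Only Euclidean fails.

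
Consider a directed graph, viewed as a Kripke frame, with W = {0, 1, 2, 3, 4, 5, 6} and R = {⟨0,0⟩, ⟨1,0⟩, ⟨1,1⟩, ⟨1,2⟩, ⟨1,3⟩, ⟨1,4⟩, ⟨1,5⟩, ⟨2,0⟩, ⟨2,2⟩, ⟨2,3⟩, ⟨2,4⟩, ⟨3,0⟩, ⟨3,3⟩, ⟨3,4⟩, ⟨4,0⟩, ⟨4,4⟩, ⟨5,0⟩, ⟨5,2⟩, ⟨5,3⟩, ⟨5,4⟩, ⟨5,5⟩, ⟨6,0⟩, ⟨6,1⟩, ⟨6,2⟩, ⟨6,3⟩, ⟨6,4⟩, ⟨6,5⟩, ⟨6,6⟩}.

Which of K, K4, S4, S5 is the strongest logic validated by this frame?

Transitive (axiom 4): yes — every two-step R-path is closed by a direct edge.
Reflexive (axiom T): yes — every world is R-related to itself.
Euclidean (axiom 5): no — 1 R 0 and 1 R 2, but not 0 R 2.
So F validates K, K4, S4; S5 would additionally require R to be Euclidean. The strongest is S4.

S4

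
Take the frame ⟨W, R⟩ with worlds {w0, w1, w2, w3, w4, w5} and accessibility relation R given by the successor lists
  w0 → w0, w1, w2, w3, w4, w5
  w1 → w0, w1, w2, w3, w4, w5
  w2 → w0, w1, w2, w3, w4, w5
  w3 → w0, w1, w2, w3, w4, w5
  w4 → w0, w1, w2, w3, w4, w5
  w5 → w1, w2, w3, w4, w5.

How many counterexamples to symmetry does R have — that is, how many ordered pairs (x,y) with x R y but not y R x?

Enumerating: (w0,w5).

1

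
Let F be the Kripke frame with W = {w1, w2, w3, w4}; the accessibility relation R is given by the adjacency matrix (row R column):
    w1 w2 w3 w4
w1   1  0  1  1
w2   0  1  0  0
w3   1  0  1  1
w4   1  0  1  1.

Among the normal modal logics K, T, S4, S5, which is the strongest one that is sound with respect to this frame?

Reflexive (axiom T): yes — every world is R-related to itself.
Transitive (axiom 4): yes — every two-step R-path is closed by a direct edge.
Euclidean (axiom 5): yes — any two successors of a common world are R-related.
So F validates K, T, S4, S5. The strongest is S5.

S5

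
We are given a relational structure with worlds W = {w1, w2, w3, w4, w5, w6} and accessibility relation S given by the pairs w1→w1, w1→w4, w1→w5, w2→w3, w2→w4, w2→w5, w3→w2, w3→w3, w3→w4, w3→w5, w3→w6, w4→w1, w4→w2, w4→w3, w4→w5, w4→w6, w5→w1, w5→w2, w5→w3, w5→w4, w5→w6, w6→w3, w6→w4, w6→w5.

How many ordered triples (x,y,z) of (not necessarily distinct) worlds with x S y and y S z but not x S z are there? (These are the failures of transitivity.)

Enumerating: (w1,w4,w2), (w1,w4,w3), (w1,w4,w6), (w1,w5,w2), (w1,w5,w3), (w1,w5,w6), (w2,w3,w2), (w2,w3,w6), (w2,w4,w1), (w2,w4,w2), (w2,w4,w6), (w2,w5,w1), … and 22 more.
Total: 34.

34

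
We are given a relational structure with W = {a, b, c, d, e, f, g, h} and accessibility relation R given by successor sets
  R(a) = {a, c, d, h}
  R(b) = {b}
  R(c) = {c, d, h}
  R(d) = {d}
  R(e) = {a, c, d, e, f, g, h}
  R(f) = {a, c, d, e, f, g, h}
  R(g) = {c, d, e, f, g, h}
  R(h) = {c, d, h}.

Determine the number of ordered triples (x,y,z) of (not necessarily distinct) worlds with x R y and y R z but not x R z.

Enumerating: (g,e,a), (g,f,a).

2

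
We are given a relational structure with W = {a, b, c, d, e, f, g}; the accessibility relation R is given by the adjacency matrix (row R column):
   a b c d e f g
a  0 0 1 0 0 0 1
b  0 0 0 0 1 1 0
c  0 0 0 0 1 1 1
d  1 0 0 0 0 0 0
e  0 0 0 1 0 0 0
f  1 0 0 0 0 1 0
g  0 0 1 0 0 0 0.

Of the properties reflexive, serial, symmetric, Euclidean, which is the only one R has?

Reflexive: no — a is not related to itself.
Serial: yes — every world has a successor (e.g. a R c).
Symmetric: no — a R c but not c R a.
Euclidean: no — b R e and b R f, but not e R f.
Only serial holds.

serial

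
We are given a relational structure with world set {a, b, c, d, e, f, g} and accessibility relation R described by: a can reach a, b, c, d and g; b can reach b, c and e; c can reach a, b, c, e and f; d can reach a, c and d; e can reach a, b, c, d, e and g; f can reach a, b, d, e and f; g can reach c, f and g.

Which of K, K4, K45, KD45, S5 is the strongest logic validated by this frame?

Transitive (axiom 4): no — a R b and b R e, but not a R e.
Euclidean (axiom 5): no — a R b and a R d, but not b R d.
Serial (axiom D): yes — every world has a successor (e.g. a R a).
Reflexive (axiom T): yes — every world is R-related to itself.
So F validates K; K4 would additionally require R to be transitive. The strongest is K.

K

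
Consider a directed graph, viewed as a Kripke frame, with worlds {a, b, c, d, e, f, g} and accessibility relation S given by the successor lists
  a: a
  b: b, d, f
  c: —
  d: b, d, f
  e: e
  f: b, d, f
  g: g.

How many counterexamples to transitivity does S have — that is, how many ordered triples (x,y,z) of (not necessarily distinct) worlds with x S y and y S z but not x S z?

S is transitive; there are no such tuples.

0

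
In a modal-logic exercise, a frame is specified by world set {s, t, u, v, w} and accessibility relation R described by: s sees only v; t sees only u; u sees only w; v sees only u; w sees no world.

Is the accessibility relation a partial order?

No

Reflexive: no — s is not related to itself.
Transitive: no — s R v and v R u, but not s R u.
Antisymmetric: yes — no distinct pair is related both ways.
So R is not a partial order.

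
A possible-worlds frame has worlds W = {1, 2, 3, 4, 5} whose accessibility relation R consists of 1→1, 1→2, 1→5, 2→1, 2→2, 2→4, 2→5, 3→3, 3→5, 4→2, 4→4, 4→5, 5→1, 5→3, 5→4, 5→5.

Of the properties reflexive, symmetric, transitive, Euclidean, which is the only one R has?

reflexive

Reflexive: yes — every world is R-related to itself.
Symmetric: no — 2 R 5 but not 5 R 2.
Transitive: no — 1 R 2 and 2 R 4, but not 1 R 4.
Euclidean: no — 1 R 5 and 1 R 2, but not 5 R 2.
Only reflexive holds.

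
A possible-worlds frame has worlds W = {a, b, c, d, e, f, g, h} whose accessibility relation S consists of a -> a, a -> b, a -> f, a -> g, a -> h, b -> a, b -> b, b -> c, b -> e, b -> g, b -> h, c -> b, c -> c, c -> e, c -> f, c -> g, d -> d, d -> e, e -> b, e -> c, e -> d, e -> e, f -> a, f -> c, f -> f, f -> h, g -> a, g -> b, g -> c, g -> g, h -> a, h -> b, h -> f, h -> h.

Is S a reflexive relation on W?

Reflexive: yes — every world is S-related to itself.

Yes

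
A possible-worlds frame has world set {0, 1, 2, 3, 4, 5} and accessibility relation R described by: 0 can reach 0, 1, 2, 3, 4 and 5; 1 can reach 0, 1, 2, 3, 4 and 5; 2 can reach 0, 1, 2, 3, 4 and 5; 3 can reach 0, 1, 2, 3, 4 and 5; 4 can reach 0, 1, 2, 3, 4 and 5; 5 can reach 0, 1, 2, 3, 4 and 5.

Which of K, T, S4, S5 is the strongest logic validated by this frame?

Reflexive (axiom T): yes — every world is R-related to itself.
Transitive (axiom 4): yes — every two-step R-path is closed by a direct edge.
Euclidean (axiom 5): yes — any two successors of a common world are R-related.
So F validates K, T, S4, S5. The strongest is S5.

S5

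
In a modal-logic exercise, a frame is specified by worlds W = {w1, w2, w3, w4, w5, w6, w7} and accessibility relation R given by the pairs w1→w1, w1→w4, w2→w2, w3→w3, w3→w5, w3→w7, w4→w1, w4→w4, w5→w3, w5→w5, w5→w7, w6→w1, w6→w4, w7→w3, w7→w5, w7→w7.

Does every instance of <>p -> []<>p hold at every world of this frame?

Yes

Axiom 5 corresponds to the accessibility relation being Euclidean.
Euclidean: yes — any two successors of a common world are R-related.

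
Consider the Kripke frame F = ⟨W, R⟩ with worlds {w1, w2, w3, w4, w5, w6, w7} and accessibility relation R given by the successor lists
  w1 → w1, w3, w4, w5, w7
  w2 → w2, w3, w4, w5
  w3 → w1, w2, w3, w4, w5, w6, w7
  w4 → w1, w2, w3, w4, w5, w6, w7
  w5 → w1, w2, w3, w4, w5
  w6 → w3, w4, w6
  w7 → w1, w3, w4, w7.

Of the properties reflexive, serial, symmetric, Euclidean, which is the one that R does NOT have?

Reflexive: yes — every world is R-related to itself.
Serial: yes — every world has a successor (e.g. w1 R w1).
Symmetric: yes — every pair in R has its reverse in R.
Euclidean: no — w1 R w5 and w1 R w7, but not w5 R w7.
Only Euclidean fails.

Euclidean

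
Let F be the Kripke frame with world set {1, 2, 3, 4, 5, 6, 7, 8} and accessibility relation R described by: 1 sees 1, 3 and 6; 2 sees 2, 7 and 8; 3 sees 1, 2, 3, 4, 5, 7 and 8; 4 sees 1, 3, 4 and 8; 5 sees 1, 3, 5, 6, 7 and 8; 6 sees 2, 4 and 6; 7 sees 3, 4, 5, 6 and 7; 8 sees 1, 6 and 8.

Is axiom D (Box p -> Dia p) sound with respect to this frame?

By correspondence theory, D is valid on a frame iff R is serial.
Serial: yes — every world has a successor (e.g. 1 R 1).

Yes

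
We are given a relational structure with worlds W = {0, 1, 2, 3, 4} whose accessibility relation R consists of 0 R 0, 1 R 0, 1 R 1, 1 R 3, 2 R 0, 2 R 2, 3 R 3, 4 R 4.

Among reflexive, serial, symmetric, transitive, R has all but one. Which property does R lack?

Reflexive: yes — every world is R-related to itself.
Serial: yes — every world has a successor (e.g. 0 R 0).
Symmetric: no — 1 R 0 but not 0 R 1.
Transitive: yes — every two-step R-path is closed by a direct edge.
Only symmetric fails.

symmetric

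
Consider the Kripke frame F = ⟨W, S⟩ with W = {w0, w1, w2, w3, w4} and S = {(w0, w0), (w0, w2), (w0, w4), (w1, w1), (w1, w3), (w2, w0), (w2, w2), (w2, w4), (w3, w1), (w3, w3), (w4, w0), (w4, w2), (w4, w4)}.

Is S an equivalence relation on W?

Yes

Reflexive: yes — every world is S-related to itself.
Symmetric: yes — every pair in S has its reverse in S.
Transitive: yes — every two-step S-path is closed by a direct edge.
So S is an equivalence relation.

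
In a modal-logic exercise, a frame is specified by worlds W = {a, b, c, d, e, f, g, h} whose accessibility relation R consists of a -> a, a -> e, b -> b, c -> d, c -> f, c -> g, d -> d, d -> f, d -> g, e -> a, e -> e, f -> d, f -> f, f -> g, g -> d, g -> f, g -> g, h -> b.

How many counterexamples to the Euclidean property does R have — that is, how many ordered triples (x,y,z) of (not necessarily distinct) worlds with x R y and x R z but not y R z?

0

R is Euclidean; there are no such tuples.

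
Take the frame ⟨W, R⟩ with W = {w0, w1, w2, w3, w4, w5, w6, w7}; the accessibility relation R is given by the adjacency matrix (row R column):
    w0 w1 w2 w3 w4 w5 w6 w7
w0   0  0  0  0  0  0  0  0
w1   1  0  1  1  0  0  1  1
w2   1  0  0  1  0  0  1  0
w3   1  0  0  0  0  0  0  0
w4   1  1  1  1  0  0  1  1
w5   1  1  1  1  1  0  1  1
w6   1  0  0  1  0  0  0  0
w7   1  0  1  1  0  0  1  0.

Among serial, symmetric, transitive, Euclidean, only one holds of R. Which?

Serial: no — w0 has no R-successor.
Symmetric: no — w1 R w0 but not w0 R w1.
Transitive: yes — every two-step R-path is closed by a direct edge.
Euclidean: no — w1 R w0 and w1 R w2, but not w0 R w2.
Only transitive holds.

transitive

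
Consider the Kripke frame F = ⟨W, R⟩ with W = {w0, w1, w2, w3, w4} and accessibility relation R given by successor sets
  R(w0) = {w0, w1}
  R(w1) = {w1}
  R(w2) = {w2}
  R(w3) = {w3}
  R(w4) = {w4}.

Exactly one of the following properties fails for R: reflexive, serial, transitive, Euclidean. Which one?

Euclidean

Reflexive: yes — every world is R-related to itself.
Serial: yes — every world has a successor (e.g. w0 R w0).
Transitive: yes — every two-step R-path is closed by a direct edge.
Euclidean: no — w0 R w1 and w0 R w0, but not w1 R w0.
Only Euclidean fails.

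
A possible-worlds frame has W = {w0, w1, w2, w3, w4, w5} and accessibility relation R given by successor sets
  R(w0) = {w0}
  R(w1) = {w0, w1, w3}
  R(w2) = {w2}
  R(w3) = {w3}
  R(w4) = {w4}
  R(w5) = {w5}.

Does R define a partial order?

Yes

Reflexive: yes — every world is R-related to itself.
Transitive: yes — every two-step R-path is closed by a direct edge.
Antisymmetric: yes — no distinct pair is related both ways.
So R is a partial order.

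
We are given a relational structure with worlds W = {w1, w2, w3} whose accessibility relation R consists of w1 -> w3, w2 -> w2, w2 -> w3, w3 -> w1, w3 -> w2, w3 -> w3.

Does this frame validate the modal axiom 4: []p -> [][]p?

By correspondence theory, 4 is valid on a frame iff R is transitive.
Transitive: no — w1 R w3 and w3 R w2, but not w1 R w2.

No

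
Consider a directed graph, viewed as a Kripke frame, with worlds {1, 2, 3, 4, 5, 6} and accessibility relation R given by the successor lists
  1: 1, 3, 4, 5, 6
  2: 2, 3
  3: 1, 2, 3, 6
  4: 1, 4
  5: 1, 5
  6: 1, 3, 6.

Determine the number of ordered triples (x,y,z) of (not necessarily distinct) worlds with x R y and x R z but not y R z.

14

Enumerating: (1,3,4), (1,3,5), (1,4,3), (1,4,5), (1,4,6), (1,5,3), (1,5,4), (1,5,6), (1,6,4), (1,6,5), (3,1,2), (3,2,1), (3,2,6), (3,6,2).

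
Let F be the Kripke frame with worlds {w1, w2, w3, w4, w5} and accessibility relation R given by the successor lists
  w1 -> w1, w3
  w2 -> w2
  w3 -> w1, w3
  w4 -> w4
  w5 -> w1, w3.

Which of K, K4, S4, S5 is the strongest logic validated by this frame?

Transitive (axiom 4): yes — every two-step R-path is closed by a direct edge.
Reflexive (axiom T): no — w5 is not related to itself.
Euclidean (axiom 5): yes — any two successors of a common world are R-related.
So F validates K, K4; S4 would additionally require R to be reflexive. The strongest is K4.

K4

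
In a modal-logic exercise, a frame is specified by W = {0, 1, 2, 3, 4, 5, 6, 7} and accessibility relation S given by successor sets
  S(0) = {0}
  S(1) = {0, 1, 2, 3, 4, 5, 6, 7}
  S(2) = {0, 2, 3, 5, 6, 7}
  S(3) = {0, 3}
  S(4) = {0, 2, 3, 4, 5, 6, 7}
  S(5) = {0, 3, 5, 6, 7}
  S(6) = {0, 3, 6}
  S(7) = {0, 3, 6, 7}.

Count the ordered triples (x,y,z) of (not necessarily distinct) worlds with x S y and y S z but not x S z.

0

S is transitive; there are no such tuples.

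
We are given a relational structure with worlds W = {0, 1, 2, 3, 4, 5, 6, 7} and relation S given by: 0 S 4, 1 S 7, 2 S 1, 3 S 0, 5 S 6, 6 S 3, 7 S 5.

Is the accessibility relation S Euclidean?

Euclidean: no — 0 S 4 and 0 S 4, but not 4 S 4.

No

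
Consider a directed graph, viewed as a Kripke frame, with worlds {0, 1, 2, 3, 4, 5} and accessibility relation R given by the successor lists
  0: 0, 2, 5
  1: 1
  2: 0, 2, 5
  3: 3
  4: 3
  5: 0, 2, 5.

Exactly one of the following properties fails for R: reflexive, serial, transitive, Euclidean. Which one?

Reflexive: no — 4 is not related to itself.
Serial: yes — every world has a successor (e.g. 0 R 0).
Transitive: yes — every two-step R-path is closed by a direct edge.
Euclidean: yes — any two successors of a common world are R-related.
Only reflexive fails.

reflexive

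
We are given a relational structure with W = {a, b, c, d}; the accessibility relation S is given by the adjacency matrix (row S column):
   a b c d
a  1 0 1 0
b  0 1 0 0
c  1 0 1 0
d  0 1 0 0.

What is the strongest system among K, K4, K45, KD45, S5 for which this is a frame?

KD45

Transitive (axiom 4): yes — every two-step S-path is closed by a direct edge.
Euclidean (axiom 5): yes — any two successors of a common world are S-related.
Serial (axiom D): yes — every world has a successor (e.g. a S a).
Reflexive (axiom T): no — d is not related to itself.
So F validates K, K4, K45, KD45; S5 would additionally require S to be reflexive. The strongest is KD45.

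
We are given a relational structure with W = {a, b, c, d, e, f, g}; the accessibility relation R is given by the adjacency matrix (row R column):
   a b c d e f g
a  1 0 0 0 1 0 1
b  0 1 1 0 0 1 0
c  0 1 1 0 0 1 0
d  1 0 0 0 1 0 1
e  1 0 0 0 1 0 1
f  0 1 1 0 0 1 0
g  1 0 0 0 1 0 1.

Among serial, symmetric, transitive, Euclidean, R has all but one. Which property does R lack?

symmetric

Serial: yes — every world has a successor (e.g. a R a).
Symmetric: no — d R a but not a R d.
Transitive: yes — every two-step R-path is closed by a direct edge.
Euclidean: yes — any two successors of a common world are R-related.
Only symmetric fails.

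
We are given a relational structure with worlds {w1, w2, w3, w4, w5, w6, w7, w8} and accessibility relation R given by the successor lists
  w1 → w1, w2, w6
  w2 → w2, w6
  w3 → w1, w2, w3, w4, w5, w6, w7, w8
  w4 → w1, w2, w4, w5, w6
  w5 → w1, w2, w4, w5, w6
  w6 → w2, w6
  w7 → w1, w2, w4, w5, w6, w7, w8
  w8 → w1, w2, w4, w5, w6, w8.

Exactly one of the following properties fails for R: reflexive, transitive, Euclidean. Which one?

Reflexive: yes — every world is R-related to itself.
Transitive: yes — every two-step R-path is closed by a direct edge.
Euclidean: no — w3 R w1 and w3 R w4, but not w1 R w4.
Only Euclidean fails.

Euclidean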